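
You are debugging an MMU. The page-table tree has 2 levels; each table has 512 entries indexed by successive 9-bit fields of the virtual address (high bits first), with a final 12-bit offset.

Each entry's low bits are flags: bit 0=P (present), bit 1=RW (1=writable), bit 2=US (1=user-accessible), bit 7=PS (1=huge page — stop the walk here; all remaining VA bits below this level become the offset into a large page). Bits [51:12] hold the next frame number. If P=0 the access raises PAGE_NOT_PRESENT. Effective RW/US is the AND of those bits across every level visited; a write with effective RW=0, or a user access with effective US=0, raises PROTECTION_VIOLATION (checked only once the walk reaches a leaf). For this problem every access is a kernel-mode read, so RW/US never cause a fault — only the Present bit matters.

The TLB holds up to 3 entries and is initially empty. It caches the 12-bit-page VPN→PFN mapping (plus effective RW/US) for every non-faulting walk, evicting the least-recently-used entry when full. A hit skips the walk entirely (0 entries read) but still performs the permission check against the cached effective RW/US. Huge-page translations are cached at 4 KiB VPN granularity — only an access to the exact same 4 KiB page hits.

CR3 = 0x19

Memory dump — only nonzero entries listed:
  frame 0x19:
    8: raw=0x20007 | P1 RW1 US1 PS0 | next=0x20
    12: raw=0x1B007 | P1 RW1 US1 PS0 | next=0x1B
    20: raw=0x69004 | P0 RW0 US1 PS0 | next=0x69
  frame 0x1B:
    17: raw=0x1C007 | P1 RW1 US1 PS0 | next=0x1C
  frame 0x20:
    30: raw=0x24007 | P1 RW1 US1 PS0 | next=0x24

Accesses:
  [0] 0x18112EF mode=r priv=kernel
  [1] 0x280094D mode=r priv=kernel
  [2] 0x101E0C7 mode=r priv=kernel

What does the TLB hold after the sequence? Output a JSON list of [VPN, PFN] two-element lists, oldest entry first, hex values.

Walk each access:
#0 VA=0x18112EF (r,kernel):
  [0] read 0x19 idx=12: raw=0x1B007 flags P=1 W=1 U=1 S=0
  [1] read 0x1B idx=17: raw=0x1C007 flags P=1 W=1 U=1 S=0
  ⇒ phys 0x1C2EF  [2 reads]
#1 VA=0x280094D (r,kernel):
  [0] read 0x19 idx=20: raw=0x69004 flags P=0 W=0 U=1 S=0
  ✗ PAGE_NOT_PRESENT  [1 reads]
#2 VA=0x101E0C7 (r,kernel):
  [0] read 0x19 idx=8: raw=0x20007 flags P=1 W=1 U=1 S=0
  [1] read 0x20 idx=30: raw=0x24007 flags P=1 W=1 U=1 S=0
  ⇒ phys 0x240C7  [2 reads]

TLB: [["0x1811", "0x1C"], ["0x101E", "0x24"]]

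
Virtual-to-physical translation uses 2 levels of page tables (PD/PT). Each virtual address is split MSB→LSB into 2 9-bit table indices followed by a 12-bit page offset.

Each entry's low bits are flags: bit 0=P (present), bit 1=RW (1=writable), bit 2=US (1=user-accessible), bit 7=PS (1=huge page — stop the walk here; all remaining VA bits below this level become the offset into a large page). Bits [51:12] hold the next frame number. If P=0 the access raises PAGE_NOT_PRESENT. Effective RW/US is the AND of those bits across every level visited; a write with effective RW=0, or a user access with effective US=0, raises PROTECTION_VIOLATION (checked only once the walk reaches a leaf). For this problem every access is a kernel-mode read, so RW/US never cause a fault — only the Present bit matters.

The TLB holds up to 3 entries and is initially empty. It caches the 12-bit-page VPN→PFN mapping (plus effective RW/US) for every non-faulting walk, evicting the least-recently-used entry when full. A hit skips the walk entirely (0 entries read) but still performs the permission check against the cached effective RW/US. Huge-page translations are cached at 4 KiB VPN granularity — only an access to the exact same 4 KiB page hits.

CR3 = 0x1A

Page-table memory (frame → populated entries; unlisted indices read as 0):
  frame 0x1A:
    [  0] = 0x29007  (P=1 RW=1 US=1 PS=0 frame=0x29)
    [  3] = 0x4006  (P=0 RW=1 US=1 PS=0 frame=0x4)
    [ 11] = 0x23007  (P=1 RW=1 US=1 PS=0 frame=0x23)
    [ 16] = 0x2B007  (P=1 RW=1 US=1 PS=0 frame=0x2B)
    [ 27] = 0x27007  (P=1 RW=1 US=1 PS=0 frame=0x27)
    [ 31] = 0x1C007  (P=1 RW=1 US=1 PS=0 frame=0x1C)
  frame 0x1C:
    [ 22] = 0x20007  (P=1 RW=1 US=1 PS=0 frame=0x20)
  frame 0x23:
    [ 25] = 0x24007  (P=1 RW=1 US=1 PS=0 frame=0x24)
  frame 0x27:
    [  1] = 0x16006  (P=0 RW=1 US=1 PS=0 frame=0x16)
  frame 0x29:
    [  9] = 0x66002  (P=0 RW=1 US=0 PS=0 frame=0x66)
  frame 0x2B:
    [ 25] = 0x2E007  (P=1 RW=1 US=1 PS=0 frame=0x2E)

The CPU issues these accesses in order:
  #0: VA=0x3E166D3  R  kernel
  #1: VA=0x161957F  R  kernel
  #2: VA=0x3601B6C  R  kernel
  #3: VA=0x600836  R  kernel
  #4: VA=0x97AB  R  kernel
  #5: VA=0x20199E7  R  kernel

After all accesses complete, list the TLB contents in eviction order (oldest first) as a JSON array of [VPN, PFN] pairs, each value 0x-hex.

Walk each access:
#0 VA=0x3E166D3 (r,kernel):
  L0: frame=0x1A idx=31 entry=0x1C007 [P=1 RW=1 US=1 PS=0]
  L1: frame=0x1C idx=22 entry=0x20007 [P=1 RW=1 US=1 PS=0]
  ⇒ phys 0x206D3  [2 reads]
#1 VA=0x161957F (r,kernel):
  L0: frame=0x1A idx=11 entry=0x23007 [P=1 RW=1 US=1 PS=0]
  L1: frame=0x23 idx=25 entry=0x24007 [P=1 RW=1 US=1 PS=0]
  ⇒ phys 0x2457F  [2 reads]
#2 VA=0x3601B6C (r,kernel):
  L0: frame=0x1A idx=27 entry=0x27007 [P=1 RW=1 US=1 PS=0]
  L1: frame=0x27 idx=1 entry=0x16006 [P=0 RW=1 US=1 PS=0]
  ✗ PAGE_NOT_PRESENT  [2 reads]
#3 VA=0x600836 (r,kernel):
  L0: frame=0x1A idx=3 entry=0x4006 [P=0 RW=1 US=1 PS=0]
  ✗ PAGE_NOT_PRESENT  [1 reads]
#4 VA=0x97AB (r,kernel):
  L0: frame=0x1A idx=0 entry=0x29007 [P=1 RW=1 US=1 PS=0]
  L1: frame=0x29 idx=9 entry=0x66002 [P=0 RW=1 US=0 PS=0]
  ✗ PAGE_NOT_PRESENT  [2 reads]
#5 VA=0x20199E7 (r,kernel):
  L0: frame=0x1A idx=16 entry=0x2B007 [P=1 RW=1 US=1 PS=0]
  L1: frame=0x2B idx=25 entry=0x2E007 [P=1 RW=1 US=1 PS=0]
  ⇒ phys 0x2E9E7  [2 reads]

TLB: [["0x3E16", "0x20"], ["0x1619", "0x24"], ["0x2019", "0x2E"]]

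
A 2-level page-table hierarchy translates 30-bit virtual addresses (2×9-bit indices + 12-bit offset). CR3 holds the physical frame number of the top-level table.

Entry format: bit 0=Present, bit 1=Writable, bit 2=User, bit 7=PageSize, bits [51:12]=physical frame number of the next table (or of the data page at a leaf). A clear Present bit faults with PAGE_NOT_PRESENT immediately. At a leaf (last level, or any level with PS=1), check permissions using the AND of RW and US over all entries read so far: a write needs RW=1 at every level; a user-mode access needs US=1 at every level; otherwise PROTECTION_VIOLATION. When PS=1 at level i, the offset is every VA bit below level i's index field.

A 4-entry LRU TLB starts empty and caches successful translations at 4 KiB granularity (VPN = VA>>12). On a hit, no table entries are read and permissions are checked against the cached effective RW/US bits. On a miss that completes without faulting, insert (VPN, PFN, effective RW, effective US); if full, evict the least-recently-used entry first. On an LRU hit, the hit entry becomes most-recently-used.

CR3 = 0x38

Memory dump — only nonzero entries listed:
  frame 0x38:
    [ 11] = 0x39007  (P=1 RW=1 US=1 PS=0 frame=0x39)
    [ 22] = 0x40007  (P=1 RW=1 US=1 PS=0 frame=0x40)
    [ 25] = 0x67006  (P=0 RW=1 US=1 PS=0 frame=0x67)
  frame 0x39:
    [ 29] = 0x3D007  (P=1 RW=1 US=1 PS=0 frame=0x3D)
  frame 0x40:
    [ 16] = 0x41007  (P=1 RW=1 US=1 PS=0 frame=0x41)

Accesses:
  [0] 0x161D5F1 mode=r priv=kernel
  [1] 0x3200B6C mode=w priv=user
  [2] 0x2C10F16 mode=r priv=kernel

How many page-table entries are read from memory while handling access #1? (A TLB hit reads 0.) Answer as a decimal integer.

Walk each access:
#0 VA=0x161D5F1 (r,kernel):
  [0] read 0x38 idx=11: raw=0x39007 flags P=1 W=1 U=1 S=0
  [1] read 0x39 idx=29: raw=0x3D007 flags P=1 W=1 U=1 S=0
  ⇒ phys 0x3D5F1  [2 reads]
#1 VA=0x3200B6C (w,user):
  [0] read 0x38 idx=25: raw=0x67006 flags P=0 W=1 U=1 S=0
  ⇒ fault: PAGE_NOT_PRESENT  — 1 lookups
#2 VA=0x2C10F16 (r,kernel):
  [0] read 0x38 idx=22: raw=0x40007 flags P=1 W=1 U=1 S=0
  [1] read 0x40 idx=16: raw=0x41007 flags P=1 W=1 U=1 S=0
  ⇒ phys 0x41F16  [2 reads]

Entries read for #1: 1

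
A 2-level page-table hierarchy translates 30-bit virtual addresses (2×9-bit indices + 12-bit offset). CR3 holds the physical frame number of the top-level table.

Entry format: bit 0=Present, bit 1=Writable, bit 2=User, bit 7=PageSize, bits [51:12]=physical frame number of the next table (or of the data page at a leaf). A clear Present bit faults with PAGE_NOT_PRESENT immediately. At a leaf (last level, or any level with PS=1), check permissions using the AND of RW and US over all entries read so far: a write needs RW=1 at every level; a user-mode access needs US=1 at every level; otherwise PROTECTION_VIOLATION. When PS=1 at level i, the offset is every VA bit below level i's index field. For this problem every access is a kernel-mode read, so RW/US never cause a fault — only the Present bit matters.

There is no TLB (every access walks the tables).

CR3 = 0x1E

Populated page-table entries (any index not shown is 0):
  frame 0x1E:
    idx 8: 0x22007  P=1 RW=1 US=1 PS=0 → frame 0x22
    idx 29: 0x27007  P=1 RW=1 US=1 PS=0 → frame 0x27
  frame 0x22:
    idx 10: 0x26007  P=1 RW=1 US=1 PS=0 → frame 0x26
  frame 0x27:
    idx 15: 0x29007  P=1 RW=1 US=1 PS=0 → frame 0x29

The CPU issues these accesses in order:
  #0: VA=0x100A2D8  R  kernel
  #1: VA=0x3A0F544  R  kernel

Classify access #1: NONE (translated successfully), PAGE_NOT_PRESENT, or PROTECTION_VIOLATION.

Per-access translation:
#0 VA=0x100A2D8 (r,kernel):
  [0] read 0x1E idx=8: raw=0x22007 flags P=1 W=1 U=1 S=0
  [1] read 0x22 idx=10: raw=0x26007 flags P=1 W=1 U=1 S=0
  ⇒ phys 0x262D8  [2 reads]
#1 VA=0x3A0F544 (r,kernel):
  [0] read 0x1E idx=29: raw=0x27007 flags P=1 W=1 U=1 S=0
  [1] read 0x27 idx=15: raw=0x29007 flags P=1 W=1 U=1 S=0
  ⇒ phys 0x29544  [2 reads]

Access #1 fault: NONE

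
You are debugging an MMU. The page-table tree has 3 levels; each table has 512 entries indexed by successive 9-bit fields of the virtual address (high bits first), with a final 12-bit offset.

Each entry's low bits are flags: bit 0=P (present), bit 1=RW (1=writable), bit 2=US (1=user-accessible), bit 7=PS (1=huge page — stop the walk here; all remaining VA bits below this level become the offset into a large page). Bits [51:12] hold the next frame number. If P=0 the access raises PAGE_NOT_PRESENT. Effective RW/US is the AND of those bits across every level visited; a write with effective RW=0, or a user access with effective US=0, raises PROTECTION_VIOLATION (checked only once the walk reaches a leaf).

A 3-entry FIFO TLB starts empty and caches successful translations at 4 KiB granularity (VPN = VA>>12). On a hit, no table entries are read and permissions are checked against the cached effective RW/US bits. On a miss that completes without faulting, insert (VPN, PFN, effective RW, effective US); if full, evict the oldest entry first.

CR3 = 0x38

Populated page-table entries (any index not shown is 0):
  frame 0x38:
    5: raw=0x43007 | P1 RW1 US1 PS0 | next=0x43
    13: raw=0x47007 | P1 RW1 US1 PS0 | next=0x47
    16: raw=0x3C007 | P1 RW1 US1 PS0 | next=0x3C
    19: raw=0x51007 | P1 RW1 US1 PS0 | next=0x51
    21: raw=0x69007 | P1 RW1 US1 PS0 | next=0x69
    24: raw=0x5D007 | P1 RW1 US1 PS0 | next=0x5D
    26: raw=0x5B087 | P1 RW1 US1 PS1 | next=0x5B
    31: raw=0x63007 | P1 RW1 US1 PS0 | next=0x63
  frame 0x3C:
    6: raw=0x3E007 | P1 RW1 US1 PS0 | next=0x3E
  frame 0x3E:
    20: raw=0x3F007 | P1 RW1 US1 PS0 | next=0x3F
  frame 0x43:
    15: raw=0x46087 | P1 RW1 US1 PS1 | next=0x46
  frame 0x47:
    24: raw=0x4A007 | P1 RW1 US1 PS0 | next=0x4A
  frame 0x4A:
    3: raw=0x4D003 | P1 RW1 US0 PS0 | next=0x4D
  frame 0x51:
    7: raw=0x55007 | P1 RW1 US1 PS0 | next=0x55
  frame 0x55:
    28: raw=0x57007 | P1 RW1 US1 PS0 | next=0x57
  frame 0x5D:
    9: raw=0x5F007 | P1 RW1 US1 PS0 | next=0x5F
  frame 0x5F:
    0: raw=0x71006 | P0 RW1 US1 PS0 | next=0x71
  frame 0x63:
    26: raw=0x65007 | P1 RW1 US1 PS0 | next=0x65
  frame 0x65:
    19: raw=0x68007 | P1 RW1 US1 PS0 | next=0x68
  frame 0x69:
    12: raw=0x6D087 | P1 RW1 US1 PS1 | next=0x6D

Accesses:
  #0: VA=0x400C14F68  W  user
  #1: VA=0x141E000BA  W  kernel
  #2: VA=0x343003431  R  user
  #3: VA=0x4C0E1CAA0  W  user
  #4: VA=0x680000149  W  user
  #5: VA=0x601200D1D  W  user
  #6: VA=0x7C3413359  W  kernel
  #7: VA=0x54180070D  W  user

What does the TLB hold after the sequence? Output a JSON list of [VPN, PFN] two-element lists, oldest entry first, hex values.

Trace:
#0 VA=0x400C14F68 (w,user):
  L0: frame=0x38 idx=16 entry=0x3C007 [P=1 RW=1 US=1 PS=0]
  L1: frame=0x3C idx=6 entry=0x3E007 [P=1 RW=1 US=1 PS=0]
  L2: frame=0x3E idx=20 entry=0x3F007 [P=1 RW=1 US=1 PS=0]
  ✓ 0x3FF68  — 3 lookups
#1 VA=0x141E000BA (w,kernel):
  L0: frame=0x38 idx=5 entry=0x43007 [P=1 RW=1 US=1 PS=0]
  L1: frame=0x43 idx=15 entry=0x46087 [P=1 RW=1 US=1 PS=1]
  ✓ 0x460BA (huge @L1)  — 2 lookups
#2 VA=0x343003431 (r,user):
  L0: frame=0x38 idx=13 entry=0x47007 [P=1 RW=1 US=1 PS=0]
  L1: frame=0x47 idx=24 entry=0x4A007 [P=1 RW=1 US=1 PS=0]
  L2: frame=0x4A idx=3 entry=0x4D003 [P=1 RW=1 US=0 PS=0]
  ⇒ fault: PROTECTION_VIOLATION  — 3 lookups
#3 VA=0x4C0E1CAA0 (w,user):
  L0: frame=0x38 idx=19 entry=0x51007 [P=1 RW=1 US=1 PS=0]
  L1: frame=0x51 idx=7 entry=0x55007 [P=1 RW=1 US=1 PS=0]
  L2: frame=0x55 idx=28 entry=0x57007 [P=1 RW=1 US=1 PS=0]
  ✓ 0x57AA0  — 3 lookups
#4 VA=0x680000149 (w,user):
  L0: frame=0x38 idx=26 entry=0x5B087 [P=1 RW=1 US=1 PS=1]
  ✓ 0x5B149 (huge @L0)  — 1 lookups
#5 VA=0x601200D1D (w,user):
  L0: frame=0x38 idx=24 entry=0x5D007 [P=1 RW=1 US=1 PS=0]
  L1: frame=0x5D idx=9 entry=0x5F007 [P=1 RW=1 US=1 PS=0]
  L2: frame=0x5F idx=0 entry=0x71006 [P=0 RW=1 US=1 PS=0]
  ⇒ fault: PAGE_NOT_PRESENT  — 3 lookups
#6 VA=0x7C3413359 (w,kernel):
  L0: frame=0x38 idx=31 entry=0x63007 [P=1 RW=1 US=1 PS=0]
  L1: frame=0x63 idx=26 entry=0x65007 [P=1 RW=1 US=1 PS=0]
  L2: frame=0x65 idx=19 entry=0x68007 [P=1 RW=1 US=1 PS=0]
  ✓ 0x68359  — 3 lookups
#7 VA=0x54180070D (w,user):
  L0: frame=0x38 idx=21 entry=0x69007 [P=1 RW=1 US=1 PS=0]
  L1: frame=0x69 idx=12 entry=0x6D087 [P=1 RW=1 US=1 PS=1]
  ✓ 0x6D70D (huge @L1)  — 2 lookups

TLB: [["0x680000", "0x5B"], ["0x7C3413", "0x68"], ["0x541800", "0x6D"]]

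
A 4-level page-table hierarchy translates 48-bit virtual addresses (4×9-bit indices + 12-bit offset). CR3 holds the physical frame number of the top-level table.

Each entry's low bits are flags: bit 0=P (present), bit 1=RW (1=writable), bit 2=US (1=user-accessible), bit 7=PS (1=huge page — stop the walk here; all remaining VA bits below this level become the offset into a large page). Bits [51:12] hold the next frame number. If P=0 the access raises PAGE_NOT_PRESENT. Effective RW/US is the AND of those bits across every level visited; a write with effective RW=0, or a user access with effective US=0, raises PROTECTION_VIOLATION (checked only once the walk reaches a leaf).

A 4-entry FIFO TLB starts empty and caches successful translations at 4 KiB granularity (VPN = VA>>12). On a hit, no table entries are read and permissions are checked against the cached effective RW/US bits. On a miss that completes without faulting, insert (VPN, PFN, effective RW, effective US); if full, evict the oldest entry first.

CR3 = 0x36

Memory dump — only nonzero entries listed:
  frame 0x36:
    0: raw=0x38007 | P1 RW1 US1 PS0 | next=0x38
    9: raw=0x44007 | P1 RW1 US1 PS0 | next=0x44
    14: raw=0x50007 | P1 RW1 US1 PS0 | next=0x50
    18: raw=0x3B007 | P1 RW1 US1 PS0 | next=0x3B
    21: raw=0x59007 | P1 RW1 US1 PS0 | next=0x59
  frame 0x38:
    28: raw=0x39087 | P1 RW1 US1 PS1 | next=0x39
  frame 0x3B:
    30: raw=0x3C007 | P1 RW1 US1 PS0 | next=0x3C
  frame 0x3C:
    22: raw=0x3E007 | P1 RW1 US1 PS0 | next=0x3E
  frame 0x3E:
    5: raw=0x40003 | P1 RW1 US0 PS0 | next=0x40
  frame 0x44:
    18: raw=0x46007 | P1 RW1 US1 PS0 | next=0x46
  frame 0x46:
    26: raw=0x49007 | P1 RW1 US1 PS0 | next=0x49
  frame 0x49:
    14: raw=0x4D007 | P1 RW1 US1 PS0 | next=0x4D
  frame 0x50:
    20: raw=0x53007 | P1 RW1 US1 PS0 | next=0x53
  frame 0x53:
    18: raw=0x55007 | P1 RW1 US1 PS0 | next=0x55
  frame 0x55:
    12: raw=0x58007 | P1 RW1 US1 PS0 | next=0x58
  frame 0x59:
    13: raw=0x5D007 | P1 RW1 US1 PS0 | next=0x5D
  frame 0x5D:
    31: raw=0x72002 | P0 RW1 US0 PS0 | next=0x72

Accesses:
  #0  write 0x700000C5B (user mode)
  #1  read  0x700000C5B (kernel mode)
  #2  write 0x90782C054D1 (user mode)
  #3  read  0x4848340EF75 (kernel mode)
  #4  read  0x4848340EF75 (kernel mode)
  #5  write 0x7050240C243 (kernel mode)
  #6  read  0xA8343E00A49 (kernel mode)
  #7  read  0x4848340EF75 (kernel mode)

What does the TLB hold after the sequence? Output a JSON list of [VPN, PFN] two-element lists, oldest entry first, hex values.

Trace:
#0 VA=0x700000C5B (w,user):
  L0 @0x36[0] → 0x38007  P=1,RW=1,US=1,PS=0
  L1 @0x38[28] → 0x39087  P=1,RW=1,US=1,PS=1
  → PA=0x39C5B (huge @L1)  (2 entries read)
#1 VA=0x700000C5B (r,kernel):
  TLB hit vpn=0x700000 → PA=0x39C5B
#2 VA=0x90782C054D1 (w,user):
  L0 @0x36[18] → 0x3B007  P=1,RW=1,US=1,PS=0
  L1 @0x3B[30] → 0x3C007  P=1,RW=1,US=1,PS=0
  L2 @0x3C[22] → 0x3E007  P=1,RW=1,US=1,PS=0
  L3 @0x3E[5] → 0x40003  P=1,RW=1,US=0,PS=0
  ⇒ fault: PROTECTION_VIOLATION  — 4 lookups
#3 VA=0x4848340EF75 (r,kernel):
  L0 @0x36[9] → 0x44007  P=1,RW=1,US=1,PS=0
  L1 @0x44[18] → 0x46007  P=1,RW=1,US=1,PS=0
  L2 @0x46[26] → 0x49007  P=1,RW=1,US=1,PS=0
  L3 @0x49[14] → 0x4D007  P=1,RW=1,US=1,PS=0
  → PA=0x4DF75  (4 entries read)
#4 VA=0x4848340EF75 (r,kernel):
  TLB hit vpn=0x4848340E → PA=0x4DF75
#5 VA=0x7050240C243 (w,kernel):
  L0 @0x36[14] → 0x50007  P=1,RW=1,US=1,PS=0
  L1 @0x50[20] → 0x53007  P=1,RW=1,US=1,PS=0
  L2 @0x53[18] → 0x55007  P=1,RW=1,US=1,PS=0
  L3 @0x55[12] → 0x58007  P=1,RW=1,US=1,PS=0
  → PA=0x58243  (4 entries read)
#6 VA=0xA8343E00A49 (r,kernel):
  L0 @0x36[21] → 0x59007  P=1,RW=1,US=1,PS=0
  L1 @0x59[13] → 0x5D007  P=1,RW=1,US=1,PS=0
  L2 @0x5D[31] → 0x72002  P=0,RW=1,US=0,PS=0
  ⇒ fault: PAGE_NOT_PRESENT  — 3 lookups
#7 VA=0x4848340EF75 (r,kernel):
  TLB hit vpn=0x4848340E → PA=0x4DF75

TLB: [["0x700000", "0x39"], ["0x4848340E", "0x4D"], ["0x7050240C", "0x58"]]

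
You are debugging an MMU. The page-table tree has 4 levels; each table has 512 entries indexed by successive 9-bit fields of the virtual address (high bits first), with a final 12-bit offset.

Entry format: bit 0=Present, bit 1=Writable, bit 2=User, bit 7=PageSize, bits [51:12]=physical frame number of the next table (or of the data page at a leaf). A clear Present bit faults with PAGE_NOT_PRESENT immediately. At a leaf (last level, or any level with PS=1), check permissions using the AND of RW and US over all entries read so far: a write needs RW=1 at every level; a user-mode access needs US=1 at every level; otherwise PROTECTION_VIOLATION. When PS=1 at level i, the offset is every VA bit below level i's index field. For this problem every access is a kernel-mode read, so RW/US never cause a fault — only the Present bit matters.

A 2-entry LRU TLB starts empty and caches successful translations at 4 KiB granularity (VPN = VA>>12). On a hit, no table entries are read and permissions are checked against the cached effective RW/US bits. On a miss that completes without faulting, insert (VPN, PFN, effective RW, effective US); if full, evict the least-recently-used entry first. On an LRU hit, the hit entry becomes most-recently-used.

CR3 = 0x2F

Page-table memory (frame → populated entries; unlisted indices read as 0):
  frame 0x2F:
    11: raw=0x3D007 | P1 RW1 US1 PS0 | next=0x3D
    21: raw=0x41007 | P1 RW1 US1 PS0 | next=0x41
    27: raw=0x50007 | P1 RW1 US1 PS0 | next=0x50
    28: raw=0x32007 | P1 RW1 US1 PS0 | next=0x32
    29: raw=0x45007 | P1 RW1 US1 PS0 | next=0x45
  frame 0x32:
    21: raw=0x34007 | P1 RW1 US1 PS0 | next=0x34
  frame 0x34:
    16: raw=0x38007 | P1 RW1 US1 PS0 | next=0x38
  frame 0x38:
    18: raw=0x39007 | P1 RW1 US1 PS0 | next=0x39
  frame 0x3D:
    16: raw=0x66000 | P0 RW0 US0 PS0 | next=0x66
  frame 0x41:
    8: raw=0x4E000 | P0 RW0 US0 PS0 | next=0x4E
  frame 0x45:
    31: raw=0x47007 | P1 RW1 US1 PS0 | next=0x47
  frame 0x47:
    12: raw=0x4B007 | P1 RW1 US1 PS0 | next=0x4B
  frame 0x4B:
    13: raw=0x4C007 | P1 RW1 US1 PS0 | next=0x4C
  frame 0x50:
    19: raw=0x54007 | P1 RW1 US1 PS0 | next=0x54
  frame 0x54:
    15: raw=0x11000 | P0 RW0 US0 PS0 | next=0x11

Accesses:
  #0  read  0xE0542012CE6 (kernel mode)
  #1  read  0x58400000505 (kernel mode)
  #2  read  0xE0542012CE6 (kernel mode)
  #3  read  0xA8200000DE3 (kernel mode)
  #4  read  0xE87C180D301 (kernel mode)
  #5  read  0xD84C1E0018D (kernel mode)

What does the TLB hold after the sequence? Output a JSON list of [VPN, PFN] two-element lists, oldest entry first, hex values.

Trace:
#0 VA=0xE0542012CE6 (r,kernel):
  L0: frame=0x2F idx=28 entry=0x32007 [P=1 RW=1 US=1 PS=0]
  L1: frame=0x32 idx=21 entry=0x34007 [P=1 RW=1 US=1 PS=0]
  L2: frame=0x34 idx=16 entry=0x38007 [P=1 RW=1 US=1 PS=0]
  L3: frame=0x38 idx=18 entry=0x39007 [P=1 RW=1 US=1 PS=0]
  ⇒ phys 0x39CE6  [4 reads]
#1 VA=0x58400000505 (r,kernel):
  L0: frame=0x2F idx=11 entry=0x3D007 [P=1 RW=1 US=1 PS=0]
  L1: frame=0x3D idx=16 entry=0x66000 [P=0 RW=0 US=0 PS=0]
  ✗ PAGE_NOT_PRESENT  [2 reads]
#2 VA=0xE0542012CE6 (r,kernel):
  TLB hit vpn=0xE0542012 → PA=0x39CE6
#3 VA=0xA8200000DE3 (r,kernel):
  L0: frame=0x2F idx=21 entry=0x41007 [P=1 RW=1 US=1 PS=0]
  L1: frame=0x41 idx=8 entry=0x4E000 [P=0 RW=0 US=0 PS=0]
  ✗ PAGE_NOT_PRESENT  [2 reads]
#4 VA=0xE87C180D301 (r,kernel):
  L0: frame=0x2F idx=29 entry=0x45007 [P=1 RW=1 US=1 PS=0]
  L1: frame=0x45 idx=31 entry=0x47007 [P=1 RW=1 US=1 PS=0]
  L2: frame=0x47 idx=12 entry=0x4B007 [P=1 RW=1 US=1 PS=0]
  L3: frame=0x4B idx=13 entry=0x4C007 [P=1 RW=1 US=1 PS=0]
  ⇒ phys 0x4C301  [4 reads]
#5 VA=0xD84C1E0018D (r,kernel):
  L0: frame=0x2F idx=27 entry=0x50007 [P=1 RW=1 US=1 PS=0]
  L1: frame=0x50 idx=19 entry=0x54007 [P=1 RW=1 US=1 PS=0]
  L2: frame=0x54 idx=15 entry=0x11000 [P=0 RW=0 US=0 PS=0]
  ✗ PAGE_NOT_PRESENT  [3 reads]

TLB: [["0xE0542012", "0x39"], ["0xE87C180D", "0x4C"]]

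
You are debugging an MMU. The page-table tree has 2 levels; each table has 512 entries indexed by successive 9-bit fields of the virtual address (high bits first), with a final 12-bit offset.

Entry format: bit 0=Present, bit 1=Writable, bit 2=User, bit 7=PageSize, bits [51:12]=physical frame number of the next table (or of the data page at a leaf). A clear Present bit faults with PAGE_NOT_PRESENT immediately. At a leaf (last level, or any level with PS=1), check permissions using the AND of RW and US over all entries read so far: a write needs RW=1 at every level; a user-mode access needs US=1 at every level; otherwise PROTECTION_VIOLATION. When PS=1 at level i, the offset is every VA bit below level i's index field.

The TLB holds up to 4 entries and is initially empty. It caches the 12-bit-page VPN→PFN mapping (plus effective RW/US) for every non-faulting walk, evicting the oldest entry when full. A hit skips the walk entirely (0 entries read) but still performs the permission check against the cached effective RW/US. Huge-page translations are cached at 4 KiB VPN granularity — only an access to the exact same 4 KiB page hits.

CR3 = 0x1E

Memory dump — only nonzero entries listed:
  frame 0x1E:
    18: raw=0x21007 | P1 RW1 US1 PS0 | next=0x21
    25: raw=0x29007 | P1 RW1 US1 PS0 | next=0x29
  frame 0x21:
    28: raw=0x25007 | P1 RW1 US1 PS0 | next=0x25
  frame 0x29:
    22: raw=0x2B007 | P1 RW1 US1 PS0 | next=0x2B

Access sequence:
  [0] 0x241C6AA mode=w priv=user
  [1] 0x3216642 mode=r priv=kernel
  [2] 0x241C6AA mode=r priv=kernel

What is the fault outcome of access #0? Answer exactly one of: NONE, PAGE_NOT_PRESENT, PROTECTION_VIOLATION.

Walk each access:
#0 VA=0x241C6AA (w,user):
  L0 @0x1E[18] → 0x21007  P=1,RW=1,US=1,PS=0
  L1 @0x21[28] → 0x25007  P=1,RW=1,US=1,PS=0
  ⇒ phys 0x256AA  [2 reads]
#1 VA=0x3216642 (r,kernel):
  L0 @0x1E[25] → 0x29007  P=1,RW=1,US=1,PS=0
  L1 @0x29[22] → 0x2B007  P=1,RW=1,US=1,PS=0
  ⇒ phys 0x2B642  [2 reads]
#2 VA=0x241C6AA (r,kernel):
  TLB hit vpn=0x241C → PA=0x256AA

Access #0 fault: NONE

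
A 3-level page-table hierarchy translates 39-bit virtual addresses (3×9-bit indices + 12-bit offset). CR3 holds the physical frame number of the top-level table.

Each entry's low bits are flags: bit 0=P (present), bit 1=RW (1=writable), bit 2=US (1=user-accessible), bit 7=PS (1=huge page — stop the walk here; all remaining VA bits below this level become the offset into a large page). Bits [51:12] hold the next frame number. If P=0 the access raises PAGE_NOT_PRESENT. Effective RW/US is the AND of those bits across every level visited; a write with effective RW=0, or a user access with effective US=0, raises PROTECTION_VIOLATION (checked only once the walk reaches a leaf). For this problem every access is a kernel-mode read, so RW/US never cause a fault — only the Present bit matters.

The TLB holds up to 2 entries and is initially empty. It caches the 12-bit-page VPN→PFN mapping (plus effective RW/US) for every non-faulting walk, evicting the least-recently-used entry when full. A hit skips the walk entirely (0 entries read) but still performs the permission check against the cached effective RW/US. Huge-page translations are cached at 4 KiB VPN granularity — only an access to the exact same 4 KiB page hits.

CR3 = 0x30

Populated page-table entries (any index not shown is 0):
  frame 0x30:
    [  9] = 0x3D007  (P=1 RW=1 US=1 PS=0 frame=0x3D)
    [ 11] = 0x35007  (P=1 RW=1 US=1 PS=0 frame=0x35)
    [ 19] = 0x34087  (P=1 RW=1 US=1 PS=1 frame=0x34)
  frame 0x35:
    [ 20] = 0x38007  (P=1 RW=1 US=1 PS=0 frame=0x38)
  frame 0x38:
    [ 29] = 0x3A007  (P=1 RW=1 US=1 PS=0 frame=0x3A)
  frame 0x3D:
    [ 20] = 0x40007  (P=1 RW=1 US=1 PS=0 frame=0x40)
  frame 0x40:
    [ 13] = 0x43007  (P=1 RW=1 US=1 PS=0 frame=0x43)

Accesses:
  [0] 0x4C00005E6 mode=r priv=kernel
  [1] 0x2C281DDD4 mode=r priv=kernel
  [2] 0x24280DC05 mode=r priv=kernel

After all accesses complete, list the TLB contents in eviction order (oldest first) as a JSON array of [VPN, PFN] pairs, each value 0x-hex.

Trace:
#0 VA=0x4C00005E6 (r,kernel):
  L0 @0x30[19] → 0x34087  P=1,RW=1,US=1,PS=1
  → PA=0x345E6 (huge @L0)  (1 entries read)
#1 VA=0x2C281DDD4 (r,kernel):
  L0 @0x30[11] → 0x35007  P=1,RW=1,US=1,PS=0
  L1 @0x35[20] → 0x38007  P=1,RW=1,US=1,PS=0
  L2 @0x38[29] → 0x3A007  P=1,RW=1,US=1,PS=0
  → PA=0x3ADD4  (3 entries read)
#2 VA=0x24280DC05 (r,kernel):
  L0 @0x30[9] → 0x3D007  P=1,RW=1,US=1,PS=0
  L1 @0x3D[20] → 0x40007  P=1,RW=1,US=1,PS=0
  L2 @0x40[13] → 0x43007  P=1,RW=1,US=1,PS=0
  → PA=0x43C05  (3 entries read)

TLB: [["0x2C281D", "0x3A"], ["0x24280D", "0x43"]]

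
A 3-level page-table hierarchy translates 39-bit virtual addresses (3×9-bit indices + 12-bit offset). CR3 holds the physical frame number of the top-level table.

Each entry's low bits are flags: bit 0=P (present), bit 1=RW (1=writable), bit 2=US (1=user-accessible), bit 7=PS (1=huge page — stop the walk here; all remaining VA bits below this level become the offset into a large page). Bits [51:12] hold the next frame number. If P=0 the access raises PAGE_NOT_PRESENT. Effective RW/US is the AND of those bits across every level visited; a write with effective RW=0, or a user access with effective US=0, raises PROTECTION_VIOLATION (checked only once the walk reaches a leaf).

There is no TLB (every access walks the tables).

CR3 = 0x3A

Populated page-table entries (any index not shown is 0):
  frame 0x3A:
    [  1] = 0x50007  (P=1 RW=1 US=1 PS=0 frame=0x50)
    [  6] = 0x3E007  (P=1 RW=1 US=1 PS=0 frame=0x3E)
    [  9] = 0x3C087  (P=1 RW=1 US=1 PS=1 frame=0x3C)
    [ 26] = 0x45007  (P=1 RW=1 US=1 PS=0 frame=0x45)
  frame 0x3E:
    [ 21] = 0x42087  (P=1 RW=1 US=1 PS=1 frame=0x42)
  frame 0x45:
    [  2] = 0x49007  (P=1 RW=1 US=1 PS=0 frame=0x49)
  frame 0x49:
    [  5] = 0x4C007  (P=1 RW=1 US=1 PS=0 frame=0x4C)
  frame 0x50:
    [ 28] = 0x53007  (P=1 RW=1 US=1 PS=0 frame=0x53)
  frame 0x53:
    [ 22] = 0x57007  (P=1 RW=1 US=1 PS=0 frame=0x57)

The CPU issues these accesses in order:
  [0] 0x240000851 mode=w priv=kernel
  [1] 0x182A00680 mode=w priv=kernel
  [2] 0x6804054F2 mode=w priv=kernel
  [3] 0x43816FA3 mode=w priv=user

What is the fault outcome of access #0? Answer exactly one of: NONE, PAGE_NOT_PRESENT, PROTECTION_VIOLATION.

Per-access translation:
#0 VA=0x240000851 (w,kernel):
  [0] read 0x3A idx=9: raw=0x3C087 flags P=1 W=1 U=1 S=1
  ⇒ phys 0x3C851 (huge @L0)  [1 reads]
#1 VA=0x182A00680 (w,kernel):
  [0] read 0x3A idx=6: raw=0x3E007 flags P=1 W=1 U=1 S=0
  [1] read 0x3E idx=21: raw=0x42087 flags P=1 W=1 U=1 S=1
  ⇒ phys 0x42680 (huge @L1)  [2 reads]
#2 VA=0x6804054F2 (w,kernel):
  [0] read 0x3A idx=26: raw=0x45007 flags P=1 W=1 U=1 S=0
  [1] read 0x45 idx=2: raw=0x49007 flags P=1 W=1 U=1 S=0
  [2] read 0x49 idx=5: raw=0x4C007 flags P=1 W=1 U=1 S=0
  ⇒ phys 0x4C4F2  [3 reads]
#3 VA=0x43816FA3 (w,user):
  [0] read 0x3A idx=1: raw=0x50007 flags P=1 W=1 U=1 S=0
  [1] read 0x50 idx=28: raw=0x53007 flags P=1 W=1 U=1 S=0
  [2] read 0x53 idx=22: raw=0x57007 flags P=1 W=1 U=1 S=0
  ⇒ phys 0x57FA3  [3 reads]

Access #0 fault: NONE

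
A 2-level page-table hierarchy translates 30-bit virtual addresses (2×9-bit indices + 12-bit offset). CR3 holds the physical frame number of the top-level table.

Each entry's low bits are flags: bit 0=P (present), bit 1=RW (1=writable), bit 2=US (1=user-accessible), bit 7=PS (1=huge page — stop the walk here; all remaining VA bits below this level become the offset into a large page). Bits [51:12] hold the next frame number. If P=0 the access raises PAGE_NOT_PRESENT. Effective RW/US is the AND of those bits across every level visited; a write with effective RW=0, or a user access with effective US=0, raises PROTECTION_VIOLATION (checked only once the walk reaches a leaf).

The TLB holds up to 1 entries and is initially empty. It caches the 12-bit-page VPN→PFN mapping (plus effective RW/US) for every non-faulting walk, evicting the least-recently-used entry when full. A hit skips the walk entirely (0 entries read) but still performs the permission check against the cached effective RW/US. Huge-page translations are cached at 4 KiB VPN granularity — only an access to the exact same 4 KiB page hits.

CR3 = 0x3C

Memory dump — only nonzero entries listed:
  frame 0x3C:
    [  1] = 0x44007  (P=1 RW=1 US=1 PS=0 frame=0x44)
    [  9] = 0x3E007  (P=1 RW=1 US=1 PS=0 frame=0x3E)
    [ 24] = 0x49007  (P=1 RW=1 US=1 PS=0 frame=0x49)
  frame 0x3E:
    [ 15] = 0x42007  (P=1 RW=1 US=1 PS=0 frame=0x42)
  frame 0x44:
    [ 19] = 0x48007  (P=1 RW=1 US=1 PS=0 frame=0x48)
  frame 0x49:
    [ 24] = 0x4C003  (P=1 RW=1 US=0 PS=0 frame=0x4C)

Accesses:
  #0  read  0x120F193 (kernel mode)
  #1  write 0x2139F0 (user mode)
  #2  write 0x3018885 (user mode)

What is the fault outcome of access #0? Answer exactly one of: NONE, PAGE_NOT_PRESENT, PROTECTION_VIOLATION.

Per-access translation:
#0 VA=0x120F193 (r,kernel):
  L0 @0x3C[9] → 0x3E007  P=1,RW=1,US=1,PS=0
  L1 @0x3E[15] → 0x42007  P=1,RW=1,US=1,PS=0
  ⇒ phys 0x42193  [2 reads]
#1 VA=0x2139F0 (w,user):
  L0 @0x3C[1] → 0x44007  P=1,RW=1,US=1,PS=0
  L1 @0x44[19] → 0x48007  P=1,RW=1,US=1,PS=0
  ⇒ phys 0x489F0  [2 reads]
#2 VA=0x3018885 (w,user):
  L0 @0x3C[24] → 0x49007  P=1,RW=1,US=1,PS=0
  L1 @0x49[24] → 0x4C003  P=1,RW=1,US=0,PS=0
  ✗ PROTECTION_VIOLATION  [2 reads]

Access #0 fault: NONE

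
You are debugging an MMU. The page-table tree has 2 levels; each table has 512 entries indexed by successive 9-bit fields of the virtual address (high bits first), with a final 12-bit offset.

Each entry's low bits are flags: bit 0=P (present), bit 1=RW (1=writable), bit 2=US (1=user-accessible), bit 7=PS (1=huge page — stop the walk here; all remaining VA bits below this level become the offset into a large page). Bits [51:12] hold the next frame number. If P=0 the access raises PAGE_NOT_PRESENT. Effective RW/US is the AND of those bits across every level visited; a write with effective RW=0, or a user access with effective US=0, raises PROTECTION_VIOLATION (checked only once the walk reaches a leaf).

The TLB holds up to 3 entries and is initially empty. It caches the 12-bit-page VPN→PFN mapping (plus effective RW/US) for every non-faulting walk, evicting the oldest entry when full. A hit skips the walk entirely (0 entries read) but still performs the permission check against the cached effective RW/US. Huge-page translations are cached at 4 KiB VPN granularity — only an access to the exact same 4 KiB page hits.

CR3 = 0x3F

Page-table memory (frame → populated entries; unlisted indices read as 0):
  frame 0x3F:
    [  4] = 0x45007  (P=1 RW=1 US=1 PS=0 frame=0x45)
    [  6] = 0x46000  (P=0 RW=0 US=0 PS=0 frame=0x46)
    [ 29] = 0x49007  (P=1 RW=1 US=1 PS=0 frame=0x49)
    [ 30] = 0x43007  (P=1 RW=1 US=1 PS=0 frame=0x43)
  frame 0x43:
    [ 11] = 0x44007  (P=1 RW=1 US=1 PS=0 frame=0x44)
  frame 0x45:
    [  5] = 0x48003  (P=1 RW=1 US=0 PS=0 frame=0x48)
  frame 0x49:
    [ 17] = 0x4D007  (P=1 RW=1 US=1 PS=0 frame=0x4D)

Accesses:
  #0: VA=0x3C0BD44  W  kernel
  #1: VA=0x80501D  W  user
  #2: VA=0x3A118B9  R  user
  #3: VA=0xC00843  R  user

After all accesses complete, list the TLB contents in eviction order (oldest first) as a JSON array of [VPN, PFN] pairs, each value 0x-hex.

Trace:
#0 VA=0x3C0BD44 (w,kernel):
  L0 @0x3F[30] → 0x43007  P=1,RW=1,US=1,PS=0
  L1 @0x43[11] → 0x44007  P=1,RW=1,US=1,PS=0
  ⇒ phys 0x44D44  [2 reads]
#1 VA=0x80501D (w,user):
  L0 @0x3F[4] → 0x45007  P=1,RW=1,US=1,PS=0
  L1 @0x45[5] → 0x48003  P=1,RW=1,US=0,PS=0
  → PROTECTION_VIOLATION  (2 entries read)
#2 VA=0x3A118B9 (r,user):
  L0 @0x3F[29] → 0x49007  P=1,RW=1,US=1,PS=0
  L1 @0x49[17] → 0x4D007  P=1,RW=1,US=1,PS=0
  ⇒ phys 0x4D8B9  [2 reads]
#3 VA=0xC00843 (r,user):
  L0 @0x3F[6] → 0x46000  P=0,RW=0,US=0,PS=0
  → PAGE_NOT_PRESENT  (1 entries read)

TLB: [["0x3C0B", "0x44"], ["0x3A11", "0x4D"]]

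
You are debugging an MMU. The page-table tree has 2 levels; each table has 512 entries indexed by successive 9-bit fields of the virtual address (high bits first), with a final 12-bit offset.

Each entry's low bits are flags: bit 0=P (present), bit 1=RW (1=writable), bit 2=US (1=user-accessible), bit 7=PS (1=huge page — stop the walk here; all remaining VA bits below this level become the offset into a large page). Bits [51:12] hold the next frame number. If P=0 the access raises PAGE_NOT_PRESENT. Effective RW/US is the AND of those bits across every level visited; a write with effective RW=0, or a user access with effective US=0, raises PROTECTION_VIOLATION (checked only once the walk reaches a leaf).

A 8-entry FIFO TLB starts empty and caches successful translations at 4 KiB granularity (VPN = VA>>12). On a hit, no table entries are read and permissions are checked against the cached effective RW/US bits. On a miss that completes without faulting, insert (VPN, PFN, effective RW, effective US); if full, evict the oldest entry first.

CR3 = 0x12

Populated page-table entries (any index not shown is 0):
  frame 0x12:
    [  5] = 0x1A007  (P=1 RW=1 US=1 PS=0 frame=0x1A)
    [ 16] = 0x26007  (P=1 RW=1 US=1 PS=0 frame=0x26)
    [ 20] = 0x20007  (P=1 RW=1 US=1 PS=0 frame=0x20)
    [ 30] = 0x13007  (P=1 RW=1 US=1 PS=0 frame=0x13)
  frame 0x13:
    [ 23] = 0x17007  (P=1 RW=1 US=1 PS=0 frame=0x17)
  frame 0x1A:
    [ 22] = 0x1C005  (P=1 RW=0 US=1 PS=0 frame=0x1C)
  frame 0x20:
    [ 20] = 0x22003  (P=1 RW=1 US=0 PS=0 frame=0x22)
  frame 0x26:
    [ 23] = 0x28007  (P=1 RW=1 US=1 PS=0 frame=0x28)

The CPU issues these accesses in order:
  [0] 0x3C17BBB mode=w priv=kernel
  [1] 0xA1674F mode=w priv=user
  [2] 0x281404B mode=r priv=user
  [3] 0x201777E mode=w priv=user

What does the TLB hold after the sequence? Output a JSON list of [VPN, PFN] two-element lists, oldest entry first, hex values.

Trace:
#0 VA=0x3C17BBB (w,kernel):
  [0] read 0x12 idx=30: raw=0x13007 flags P=1 W=1 U=1 S=0
  [1] read 0x13 idx=23: raw=0x17007 flags P=1 W=1 U=1 S=0
  ✓ 0x17BBB  — 2 lookups
#1 VA=0xA1674F (w,user):
  [0] read 0x12 idx=5: raw=0x1A007 flags P=1 W=1 U=1 S=0
  [1] read 0x1A idx=22: raw=0x1C005 flags P=1 W=0 U=1 S=0
  ⇒ fault: PROTECTION_VIOLATION  — 2 lookups
#2 VA=0x281404B (r,user):
  [0] read 0x12 idx=20: raw=0x20007 flags P=1 W=1 U=1 S=0
  [1] read 0x20 idx=20: raw=0x22003 flags P=1 W=1 U=0 S=0
  ⇒ fault: PROTECTION_VIOLATION  — 2 lookups
#3 VA=0x201777E (w,user):
  [0] read 0x12 idx=16: raw=0x26007 flags P=1 W=1 U=1 S=0
  [1] read 0x26 idx=23: raw=0x28007 flags P=1 W=1 U=1 S=0
  ✓ 0x2877E  — 2 lookups

TLB: [["0x3C17", "0x17"], ["0x2017", "0x28"]]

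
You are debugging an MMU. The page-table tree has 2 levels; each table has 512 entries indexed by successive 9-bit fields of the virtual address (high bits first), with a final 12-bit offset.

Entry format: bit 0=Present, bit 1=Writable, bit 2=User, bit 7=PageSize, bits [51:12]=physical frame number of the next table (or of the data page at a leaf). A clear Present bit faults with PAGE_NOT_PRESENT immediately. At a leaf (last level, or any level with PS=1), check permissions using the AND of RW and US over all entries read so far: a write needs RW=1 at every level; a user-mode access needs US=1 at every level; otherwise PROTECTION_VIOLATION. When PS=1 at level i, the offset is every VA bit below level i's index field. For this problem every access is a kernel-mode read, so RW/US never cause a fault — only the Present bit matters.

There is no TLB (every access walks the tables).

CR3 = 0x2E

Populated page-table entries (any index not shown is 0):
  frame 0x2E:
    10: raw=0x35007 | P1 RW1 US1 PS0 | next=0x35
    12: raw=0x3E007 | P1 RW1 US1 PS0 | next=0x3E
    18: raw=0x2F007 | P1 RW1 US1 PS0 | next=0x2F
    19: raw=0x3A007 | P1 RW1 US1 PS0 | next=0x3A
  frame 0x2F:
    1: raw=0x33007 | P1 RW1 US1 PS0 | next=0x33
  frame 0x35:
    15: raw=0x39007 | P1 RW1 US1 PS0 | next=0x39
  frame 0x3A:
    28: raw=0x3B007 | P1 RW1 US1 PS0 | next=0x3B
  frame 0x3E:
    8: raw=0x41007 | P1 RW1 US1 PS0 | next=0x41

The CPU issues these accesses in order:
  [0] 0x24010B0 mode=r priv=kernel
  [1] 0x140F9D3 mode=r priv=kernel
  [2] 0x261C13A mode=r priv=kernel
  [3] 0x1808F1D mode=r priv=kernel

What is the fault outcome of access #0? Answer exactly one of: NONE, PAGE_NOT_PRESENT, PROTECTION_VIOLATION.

Walk each access:
#0 VA=0x24010B0 (r,kernel):
  lvl0: tbl 0x2E, slot 18 ⇒ 0x2F007 (P1/RW1/US1/PS0)
  lvl1: tbl 0x2F, slot 1 ⇒ 0x33007 (P1/RW1/US1/PS0)
  → PA=0x330B0  (2 entries read)
#1 VA=0x140F9D3 (r,kernel):
  lvl0: tbl 0x2E, slot 10 ⇒ 0x35007 (P1/RW1/US1/PS0)
  lvl1: tbl 0x35, slot 15 ⇒ 0x39007 (P1/RW1/US1/PS0)
  → PA=0x399D3  (2 entries read)
#2 VA=0x261C13A (r,kernel):
  lvl0: tbl 0x2E, slot 19 ⇒ 0x3A007 (P1/RW1/US1/PS0)
  lvl1: tbl 0x3A, slot 28 ⇒ 0x3B007 (P1/RW1/US1/PS0)
  → PA=0x3B13A  (2 entries read)
#3 VA=0x1808F1D (r,kernel):
  lvl0: tbl 0x2E, slot 12 ⇒ 0x3E007 (P1/RW1/US1/PS0)
  lvl1: tbl 0x3E, slot 8 ⇒ 0x41007 (P1/RW1/US1/PS0)
  → PA=0x41F1D  (2 entries read)

Access #0 fault: NONE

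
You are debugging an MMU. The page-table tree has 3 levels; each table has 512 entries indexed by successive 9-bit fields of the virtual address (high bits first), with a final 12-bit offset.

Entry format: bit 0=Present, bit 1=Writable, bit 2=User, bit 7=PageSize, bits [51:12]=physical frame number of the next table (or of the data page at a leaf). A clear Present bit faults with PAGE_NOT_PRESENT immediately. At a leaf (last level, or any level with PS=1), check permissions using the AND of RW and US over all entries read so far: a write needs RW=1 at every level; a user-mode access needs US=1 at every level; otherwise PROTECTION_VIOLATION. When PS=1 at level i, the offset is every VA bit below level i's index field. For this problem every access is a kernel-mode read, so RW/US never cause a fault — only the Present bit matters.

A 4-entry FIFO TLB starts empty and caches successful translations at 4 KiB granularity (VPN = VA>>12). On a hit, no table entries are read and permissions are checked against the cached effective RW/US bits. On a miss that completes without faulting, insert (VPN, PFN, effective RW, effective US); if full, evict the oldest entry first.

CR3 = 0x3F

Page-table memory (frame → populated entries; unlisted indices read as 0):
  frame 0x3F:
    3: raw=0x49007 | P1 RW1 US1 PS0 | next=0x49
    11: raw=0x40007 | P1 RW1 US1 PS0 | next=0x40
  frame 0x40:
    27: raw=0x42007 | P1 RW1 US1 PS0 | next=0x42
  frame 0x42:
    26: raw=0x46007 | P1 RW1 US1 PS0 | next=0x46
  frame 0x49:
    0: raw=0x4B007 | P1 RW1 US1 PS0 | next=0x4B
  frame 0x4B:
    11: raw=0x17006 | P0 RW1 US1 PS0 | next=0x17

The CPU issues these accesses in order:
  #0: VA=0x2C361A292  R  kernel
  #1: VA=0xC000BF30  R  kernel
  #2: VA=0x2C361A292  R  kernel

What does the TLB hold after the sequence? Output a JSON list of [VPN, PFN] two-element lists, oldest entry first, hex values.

Trace:
#0 VA=0x2C361A292 (r,kernel):
  lvl0: tbl 0x3F, slot 11 ⇒ 0x40007 (P1/RW1/US1/PS0)
  lvl1: tbl 0x40, slot 27 ⇒ 0x42007 (P1/RW1/US1/PS0)
  lvl2: tbl 0x42, slot 26 ⇒ 0x46007 (P1/RW1/US1/PS0)
  ⇒ phys 0x46292  [3 reads]
#1 VA=0xC000BF30 (r,kernel):
  lvl0: tbl 0x3F, slot 3 ⇒ 0x49007 (P1/RW1/US1/PS0)
  lvl1: tbl 0x49, slot 0 ⇒ 0x4B007 (P1/RW1/US1/PS0)
  lvl2: tbl 0x4B, slot 11 ⇒ 0x17006 (P0/RW1/US1/PS0)
  → PAGE_NOT_PRESENT  (3 entries read)
#2 VA=0x2C361A292 (r,kernel):
  TLB hit vpn=0x2C361A → PA=0x46292

TLB: [["0x2C361A", "0x46"]]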